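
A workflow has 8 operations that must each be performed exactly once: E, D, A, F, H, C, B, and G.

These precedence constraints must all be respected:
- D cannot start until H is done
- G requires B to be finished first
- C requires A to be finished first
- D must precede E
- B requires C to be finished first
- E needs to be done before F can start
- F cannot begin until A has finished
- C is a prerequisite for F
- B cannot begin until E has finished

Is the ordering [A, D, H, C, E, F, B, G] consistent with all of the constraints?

No

Here H comes after D.
That contradicts the constraint that H must precede D.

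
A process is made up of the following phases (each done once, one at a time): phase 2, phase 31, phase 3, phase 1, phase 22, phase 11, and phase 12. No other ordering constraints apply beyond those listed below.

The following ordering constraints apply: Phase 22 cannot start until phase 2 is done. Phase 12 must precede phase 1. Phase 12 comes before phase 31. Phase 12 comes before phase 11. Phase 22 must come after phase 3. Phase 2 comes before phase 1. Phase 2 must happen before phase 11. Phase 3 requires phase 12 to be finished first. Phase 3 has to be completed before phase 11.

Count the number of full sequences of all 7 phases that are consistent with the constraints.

124

The phases with no prerequisites are phase 2, phase 12; any of them can be placed first.
Systematically extending each partial ordering one phase at a time and counting, there are 124 complete orderings.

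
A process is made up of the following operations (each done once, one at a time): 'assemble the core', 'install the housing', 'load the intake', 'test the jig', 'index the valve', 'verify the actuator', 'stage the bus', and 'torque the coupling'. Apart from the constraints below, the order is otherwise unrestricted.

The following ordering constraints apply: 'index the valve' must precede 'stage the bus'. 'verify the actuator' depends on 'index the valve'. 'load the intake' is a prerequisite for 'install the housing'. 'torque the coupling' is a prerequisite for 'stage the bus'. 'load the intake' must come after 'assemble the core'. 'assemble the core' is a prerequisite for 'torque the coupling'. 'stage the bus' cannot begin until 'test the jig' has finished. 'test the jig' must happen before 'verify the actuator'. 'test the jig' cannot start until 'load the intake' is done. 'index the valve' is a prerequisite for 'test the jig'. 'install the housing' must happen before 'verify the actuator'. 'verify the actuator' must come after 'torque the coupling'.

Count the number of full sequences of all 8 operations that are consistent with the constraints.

77

2 operations have no prerequisites ('assemble the core', 'index the valve'), so any of them could come first.
Systematically extending each partial ordering one operation at a time and counting, there are 77 complete orderings.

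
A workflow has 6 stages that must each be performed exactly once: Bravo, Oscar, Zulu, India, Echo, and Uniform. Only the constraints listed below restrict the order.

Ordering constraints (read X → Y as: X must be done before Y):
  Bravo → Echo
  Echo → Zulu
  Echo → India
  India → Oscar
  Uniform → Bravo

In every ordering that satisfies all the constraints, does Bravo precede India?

Yes

Chaining the stated constraints: Bravo → Echo → India.
So Bravo must precede India in any valid ordering.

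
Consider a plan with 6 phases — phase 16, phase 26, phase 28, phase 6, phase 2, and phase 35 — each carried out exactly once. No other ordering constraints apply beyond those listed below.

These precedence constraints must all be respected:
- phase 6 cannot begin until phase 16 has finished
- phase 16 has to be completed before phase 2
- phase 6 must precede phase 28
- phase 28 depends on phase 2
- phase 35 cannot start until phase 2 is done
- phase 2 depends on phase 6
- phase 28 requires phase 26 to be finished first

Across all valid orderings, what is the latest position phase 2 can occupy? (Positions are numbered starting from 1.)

4

Following every chain forward from phase 2, the phases that must come later are phase 28, phase 35 — 2 of them.
With 2 mandatory successors out of 6 phases total, the latest slot for phase 2 is 6−2 = 4, and it's reachable by doing all non-successors before phase 2.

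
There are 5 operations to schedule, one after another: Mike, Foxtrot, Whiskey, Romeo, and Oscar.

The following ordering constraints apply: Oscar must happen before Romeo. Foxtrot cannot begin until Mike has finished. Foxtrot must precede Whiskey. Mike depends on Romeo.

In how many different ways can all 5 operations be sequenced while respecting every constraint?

Only Oscar has no prerequisites, so it must go first.
Continuing from there, at each step only one operation has all its prerequisites placed, so the ordering is fully determined — there is exactly 1.

1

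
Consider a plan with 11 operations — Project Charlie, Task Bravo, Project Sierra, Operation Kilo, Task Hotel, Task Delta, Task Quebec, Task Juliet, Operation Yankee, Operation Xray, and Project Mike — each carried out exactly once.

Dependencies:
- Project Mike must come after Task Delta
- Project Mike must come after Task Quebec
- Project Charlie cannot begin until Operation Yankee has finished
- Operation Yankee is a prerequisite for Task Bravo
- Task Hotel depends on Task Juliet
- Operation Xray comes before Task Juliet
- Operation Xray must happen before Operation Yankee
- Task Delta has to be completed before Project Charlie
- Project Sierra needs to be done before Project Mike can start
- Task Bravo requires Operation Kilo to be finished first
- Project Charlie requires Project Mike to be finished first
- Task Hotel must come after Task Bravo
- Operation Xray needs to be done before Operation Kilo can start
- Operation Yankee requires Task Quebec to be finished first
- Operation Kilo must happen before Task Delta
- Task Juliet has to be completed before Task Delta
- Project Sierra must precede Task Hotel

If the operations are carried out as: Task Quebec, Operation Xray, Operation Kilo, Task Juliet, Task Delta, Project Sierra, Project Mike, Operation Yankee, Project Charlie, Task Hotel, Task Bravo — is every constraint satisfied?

The sequence places Task Hotel ahead of Task Bravo.
That contradicts the constraint that Task Bravo must precede Task Hotel.

No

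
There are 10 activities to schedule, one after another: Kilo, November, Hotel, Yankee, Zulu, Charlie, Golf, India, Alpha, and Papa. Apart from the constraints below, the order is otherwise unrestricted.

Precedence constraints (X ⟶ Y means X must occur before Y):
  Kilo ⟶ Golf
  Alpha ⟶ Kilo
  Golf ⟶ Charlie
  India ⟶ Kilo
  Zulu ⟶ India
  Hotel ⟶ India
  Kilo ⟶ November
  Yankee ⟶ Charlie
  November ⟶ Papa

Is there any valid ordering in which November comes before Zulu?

No

There is a dependency chain Zulu → India → Kilo → November, so November always comes after Zulu.
So no valid ordering can have November before Zulu.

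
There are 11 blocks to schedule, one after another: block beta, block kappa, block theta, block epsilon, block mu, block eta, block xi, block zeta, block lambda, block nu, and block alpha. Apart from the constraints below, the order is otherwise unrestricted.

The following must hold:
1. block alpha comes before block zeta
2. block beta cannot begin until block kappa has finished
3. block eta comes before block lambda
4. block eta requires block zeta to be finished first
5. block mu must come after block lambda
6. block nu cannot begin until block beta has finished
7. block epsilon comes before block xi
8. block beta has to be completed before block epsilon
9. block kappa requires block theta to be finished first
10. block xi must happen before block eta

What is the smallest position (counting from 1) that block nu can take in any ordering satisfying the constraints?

4

Working backwards through the constraints from block nu, its full set of required predecessors is block beta, block kappa, block theta — 3 of them.
So at minimum 3 blocks come before block nu, putting block nu no earlier than position 4. That position is achievable by scheduling exactly those predecessors first.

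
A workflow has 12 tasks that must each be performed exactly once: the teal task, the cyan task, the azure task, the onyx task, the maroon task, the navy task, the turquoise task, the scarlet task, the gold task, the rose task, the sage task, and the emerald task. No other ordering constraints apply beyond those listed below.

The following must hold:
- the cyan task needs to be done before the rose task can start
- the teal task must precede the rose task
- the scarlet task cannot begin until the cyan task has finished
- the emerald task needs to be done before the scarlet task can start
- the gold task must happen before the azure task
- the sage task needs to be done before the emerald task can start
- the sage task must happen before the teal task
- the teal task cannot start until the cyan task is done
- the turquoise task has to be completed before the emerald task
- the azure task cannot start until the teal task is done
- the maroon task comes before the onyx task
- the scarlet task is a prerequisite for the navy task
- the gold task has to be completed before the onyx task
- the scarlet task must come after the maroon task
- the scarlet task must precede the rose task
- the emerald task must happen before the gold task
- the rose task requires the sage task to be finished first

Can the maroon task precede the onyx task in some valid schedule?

Yes

The constraints force the maroon task before the onyx task, so yes — every valid ordering has the maroon task earlier.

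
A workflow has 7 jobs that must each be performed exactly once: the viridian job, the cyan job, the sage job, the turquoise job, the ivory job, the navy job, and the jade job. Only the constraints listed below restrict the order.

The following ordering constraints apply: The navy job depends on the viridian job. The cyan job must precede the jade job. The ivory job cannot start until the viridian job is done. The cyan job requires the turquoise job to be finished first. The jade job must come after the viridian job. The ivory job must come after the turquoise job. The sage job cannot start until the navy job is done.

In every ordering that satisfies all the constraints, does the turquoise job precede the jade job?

Yes

Following the dependencies: the turquoise job → the cyan job → the jade job.
So the turquoise job must precede the jade job in any valid ordering.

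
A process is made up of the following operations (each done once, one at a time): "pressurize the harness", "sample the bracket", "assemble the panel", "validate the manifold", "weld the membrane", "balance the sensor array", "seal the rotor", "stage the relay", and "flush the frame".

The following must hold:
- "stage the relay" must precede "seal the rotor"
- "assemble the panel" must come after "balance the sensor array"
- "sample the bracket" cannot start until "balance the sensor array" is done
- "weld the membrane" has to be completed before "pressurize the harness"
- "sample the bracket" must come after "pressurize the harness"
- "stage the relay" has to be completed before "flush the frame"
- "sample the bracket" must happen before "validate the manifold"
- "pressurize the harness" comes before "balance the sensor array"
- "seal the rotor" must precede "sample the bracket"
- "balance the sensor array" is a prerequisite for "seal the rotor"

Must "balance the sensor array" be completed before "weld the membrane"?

There is a chain "weld the membrane" → "pressurize the harness" → "balance the sensor array", which puts "weld the membrane" before "balance the sensor array".
So "balance the sensor array" does not have to come before "weld the membrane" — it cannot.

No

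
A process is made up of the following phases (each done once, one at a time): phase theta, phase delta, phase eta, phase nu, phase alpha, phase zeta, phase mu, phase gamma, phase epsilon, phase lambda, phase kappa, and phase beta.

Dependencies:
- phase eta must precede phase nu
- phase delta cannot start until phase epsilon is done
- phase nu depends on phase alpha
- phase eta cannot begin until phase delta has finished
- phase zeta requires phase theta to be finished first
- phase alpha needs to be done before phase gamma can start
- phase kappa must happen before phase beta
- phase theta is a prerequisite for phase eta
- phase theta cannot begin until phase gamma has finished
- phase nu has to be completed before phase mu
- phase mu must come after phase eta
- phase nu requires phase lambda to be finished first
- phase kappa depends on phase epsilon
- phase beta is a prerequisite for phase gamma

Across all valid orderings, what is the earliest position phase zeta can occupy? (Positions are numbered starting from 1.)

Every phase that must precede phase zeta has to come before it. Tracing all chains that end at phase zeta, those phases are: phase theta, phase alpha, phase gamma, phase epsilon, phase kappa, phase beta — 6 in total.
So at minimum 6 phases come before phase zeta, putting phase zeta no earlier than position 7. That position is achievable by scheduling exactly those predecessors first.

7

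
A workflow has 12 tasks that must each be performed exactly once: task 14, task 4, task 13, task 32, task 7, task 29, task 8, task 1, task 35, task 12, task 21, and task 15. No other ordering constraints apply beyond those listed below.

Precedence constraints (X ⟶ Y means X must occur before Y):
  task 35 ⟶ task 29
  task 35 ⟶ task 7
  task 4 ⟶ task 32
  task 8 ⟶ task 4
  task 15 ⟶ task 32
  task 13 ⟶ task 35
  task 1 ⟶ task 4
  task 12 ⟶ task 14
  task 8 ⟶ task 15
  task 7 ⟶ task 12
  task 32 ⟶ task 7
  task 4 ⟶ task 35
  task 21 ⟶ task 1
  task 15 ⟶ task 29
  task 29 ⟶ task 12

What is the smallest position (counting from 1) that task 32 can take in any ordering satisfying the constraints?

6

Every task that must precede task 32 has to come before it. Tracing all chains that end at task 32, those tasks are: task 4, task 8, task 1, task 21, task 15 — 5 in total.
With 5 mandatory predecessors, the earliest task 32 can sit is position 5+1 = 6, and placing just those 5 first achieves it.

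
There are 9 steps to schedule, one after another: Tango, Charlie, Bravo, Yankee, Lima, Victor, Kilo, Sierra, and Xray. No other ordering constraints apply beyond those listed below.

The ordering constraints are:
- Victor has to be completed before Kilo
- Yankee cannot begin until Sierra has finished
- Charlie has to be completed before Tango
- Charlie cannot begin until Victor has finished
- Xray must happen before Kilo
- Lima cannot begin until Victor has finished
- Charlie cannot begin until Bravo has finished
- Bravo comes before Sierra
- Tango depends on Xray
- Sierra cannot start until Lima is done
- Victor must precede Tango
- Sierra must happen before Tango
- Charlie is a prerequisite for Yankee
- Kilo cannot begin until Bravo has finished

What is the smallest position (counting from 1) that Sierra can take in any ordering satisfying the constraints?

4

Every step that must precede Sierra has to come before it. Tracing all chains that end at Sierra, those steps are: Bravo, Lima, Victor — 3 in total.
With 3 mandatory predecessors, the earliest Sierra can sit is position 3+1 = 4, and placing just those 3 first achieves it.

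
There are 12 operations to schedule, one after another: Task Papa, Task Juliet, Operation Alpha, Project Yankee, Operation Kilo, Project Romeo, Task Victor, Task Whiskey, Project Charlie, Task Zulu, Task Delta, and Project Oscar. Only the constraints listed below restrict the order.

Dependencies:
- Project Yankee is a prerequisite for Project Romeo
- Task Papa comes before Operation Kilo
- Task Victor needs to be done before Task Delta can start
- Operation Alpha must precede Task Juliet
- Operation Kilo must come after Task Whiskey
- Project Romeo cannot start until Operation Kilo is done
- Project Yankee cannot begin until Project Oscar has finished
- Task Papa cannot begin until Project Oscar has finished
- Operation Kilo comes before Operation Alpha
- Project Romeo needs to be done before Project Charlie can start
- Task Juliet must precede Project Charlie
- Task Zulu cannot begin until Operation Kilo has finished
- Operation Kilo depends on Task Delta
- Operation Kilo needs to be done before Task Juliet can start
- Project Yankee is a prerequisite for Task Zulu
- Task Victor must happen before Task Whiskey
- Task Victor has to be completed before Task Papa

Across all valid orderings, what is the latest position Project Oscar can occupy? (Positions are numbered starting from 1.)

4

The operations that are forced after Project Oscar, directly or by a chain of constraints, are Task Papa, Task Juliet, Operation Alpha, Project Yankee, Operation Kilo, Project Romeo, Project Charlie, Task Zulu. That's 8 operations.
With 8 mandatory successors out of 12 operations total, the latest slot for Project Oscar is 12−8 = 4, and it's reachable by doing all non-successors before Project Oscar.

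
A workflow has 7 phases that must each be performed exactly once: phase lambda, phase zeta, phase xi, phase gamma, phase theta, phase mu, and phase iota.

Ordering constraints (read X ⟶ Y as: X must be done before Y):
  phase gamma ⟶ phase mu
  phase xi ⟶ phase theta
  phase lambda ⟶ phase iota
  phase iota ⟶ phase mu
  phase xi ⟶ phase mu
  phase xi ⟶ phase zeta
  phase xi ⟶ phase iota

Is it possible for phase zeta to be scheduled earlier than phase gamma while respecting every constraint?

No chain of constraints runs from phase gamma to phase zeta, so phase gamma is not required to come first.
That means at least one valid schedule has phase zeta before phase gamma.

Yes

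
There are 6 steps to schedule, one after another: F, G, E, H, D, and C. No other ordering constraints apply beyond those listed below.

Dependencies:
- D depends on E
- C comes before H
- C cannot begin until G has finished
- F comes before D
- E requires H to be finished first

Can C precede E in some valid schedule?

The constraints force C before E, so yes — every valid ordering has C earlier.

Yes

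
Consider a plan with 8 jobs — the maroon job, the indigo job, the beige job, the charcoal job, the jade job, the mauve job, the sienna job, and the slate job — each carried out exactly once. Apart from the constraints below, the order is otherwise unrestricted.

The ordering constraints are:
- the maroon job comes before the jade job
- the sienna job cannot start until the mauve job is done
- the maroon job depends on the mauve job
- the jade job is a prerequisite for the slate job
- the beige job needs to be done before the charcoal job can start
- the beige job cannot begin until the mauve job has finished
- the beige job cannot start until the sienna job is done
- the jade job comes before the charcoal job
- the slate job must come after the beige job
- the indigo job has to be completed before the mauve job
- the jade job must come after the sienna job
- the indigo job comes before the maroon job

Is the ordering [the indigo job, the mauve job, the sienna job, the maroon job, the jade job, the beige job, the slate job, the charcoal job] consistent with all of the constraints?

Every stated constraint is respected: the mauve job sits at position 2, ahead of the beige job at position 6, and each of the other listed pairs likewise has the predecessor earlier in the sequence.

Yes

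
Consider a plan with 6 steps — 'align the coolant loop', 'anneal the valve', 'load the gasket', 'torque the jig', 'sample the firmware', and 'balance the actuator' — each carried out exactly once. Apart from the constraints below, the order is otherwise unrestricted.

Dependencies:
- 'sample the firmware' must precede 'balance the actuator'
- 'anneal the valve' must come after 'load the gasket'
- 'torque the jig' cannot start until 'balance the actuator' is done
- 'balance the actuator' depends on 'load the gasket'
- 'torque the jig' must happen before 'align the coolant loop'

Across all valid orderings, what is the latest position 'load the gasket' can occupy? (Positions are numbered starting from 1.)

The steps that are forced after 'load the gasket', directly or by a chain of constraints, are 'align the coolant loop', 'anneal the valve', 'torque the jig', 'balance the actuator'. That's 4 steps.
With 4 mandatory successors out of 6 steps total, the latest slot for 'load the gasket' is 6−4 = 2, and it's reachable by doing all non-successors before 'load the gasket'.

2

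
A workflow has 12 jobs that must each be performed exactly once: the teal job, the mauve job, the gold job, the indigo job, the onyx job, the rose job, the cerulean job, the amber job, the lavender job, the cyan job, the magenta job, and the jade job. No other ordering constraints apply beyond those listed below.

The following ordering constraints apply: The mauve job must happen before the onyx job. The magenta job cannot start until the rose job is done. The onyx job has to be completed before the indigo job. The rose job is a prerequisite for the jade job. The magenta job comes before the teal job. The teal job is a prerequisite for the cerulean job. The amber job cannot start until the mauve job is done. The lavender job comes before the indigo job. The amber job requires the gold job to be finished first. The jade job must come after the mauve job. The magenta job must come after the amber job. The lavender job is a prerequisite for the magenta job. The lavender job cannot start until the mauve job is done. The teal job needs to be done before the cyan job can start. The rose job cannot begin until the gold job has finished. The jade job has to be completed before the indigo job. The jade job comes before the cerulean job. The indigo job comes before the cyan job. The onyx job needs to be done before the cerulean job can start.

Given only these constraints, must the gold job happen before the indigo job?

Yes

There is a constraint chain the gold job → the rose job → the jade job → the indigo job.
So the gold job must precede the indigo job in any valid ordering.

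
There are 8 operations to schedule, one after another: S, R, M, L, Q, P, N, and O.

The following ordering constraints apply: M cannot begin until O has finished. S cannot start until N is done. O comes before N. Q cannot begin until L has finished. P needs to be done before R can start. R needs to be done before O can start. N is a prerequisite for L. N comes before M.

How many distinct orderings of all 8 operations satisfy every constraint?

12

Only P has no prerequisites, so it must go first.
Systematically extending each partial ordering one operation at a time and counting, there are 12 complete orderings.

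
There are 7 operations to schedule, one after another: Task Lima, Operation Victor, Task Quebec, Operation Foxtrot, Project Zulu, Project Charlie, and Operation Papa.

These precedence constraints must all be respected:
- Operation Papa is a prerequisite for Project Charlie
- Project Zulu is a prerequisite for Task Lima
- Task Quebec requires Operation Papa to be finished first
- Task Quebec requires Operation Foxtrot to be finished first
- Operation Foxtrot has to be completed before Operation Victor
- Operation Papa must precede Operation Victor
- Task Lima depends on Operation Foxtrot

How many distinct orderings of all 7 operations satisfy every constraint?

3 operations have no prerequisites (Operation Foxtrot, Project Zulu, Operation Papa), so any of them could come first.
Enumerating by repeatedly choosing an available operation (one whose prerequisites are all placed) gives 258 distinct complete orderings.

258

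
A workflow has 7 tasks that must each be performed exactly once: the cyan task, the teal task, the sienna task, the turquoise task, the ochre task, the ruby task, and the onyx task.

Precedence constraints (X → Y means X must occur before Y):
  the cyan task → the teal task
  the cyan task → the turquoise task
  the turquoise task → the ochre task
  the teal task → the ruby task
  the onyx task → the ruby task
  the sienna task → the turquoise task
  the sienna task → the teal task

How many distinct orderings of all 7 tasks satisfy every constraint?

3 tasks have no prerequisites (the cyan task, the sienna task, the onyx task), so any of them could come first.
Counting all ways to extend the partial order to a total order gives 64.

64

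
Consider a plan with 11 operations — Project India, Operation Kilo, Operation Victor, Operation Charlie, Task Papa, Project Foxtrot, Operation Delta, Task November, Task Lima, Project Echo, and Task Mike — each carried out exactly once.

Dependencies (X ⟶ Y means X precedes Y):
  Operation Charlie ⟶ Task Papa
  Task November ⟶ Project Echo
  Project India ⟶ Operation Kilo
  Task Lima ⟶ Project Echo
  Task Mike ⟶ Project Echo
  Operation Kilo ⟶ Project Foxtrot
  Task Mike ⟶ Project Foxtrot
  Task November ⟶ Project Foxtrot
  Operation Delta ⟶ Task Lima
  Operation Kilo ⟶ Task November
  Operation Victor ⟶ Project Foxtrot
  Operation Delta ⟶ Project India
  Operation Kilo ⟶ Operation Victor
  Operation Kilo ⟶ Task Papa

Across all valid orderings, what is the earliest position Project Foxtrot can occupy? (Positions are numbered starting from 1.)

Working backwards through the constraints from Project Foxtrot, its full set of required predecessors is Project India, Operation Kilo, Operation Victor, Operation Delta, Task November, Task Mike — 6 of them.
With 6 mandatory predecessors, the earliest Project Foxtrot can sit is position 6+1 = 7, and placing just those 6 first achieves it.

7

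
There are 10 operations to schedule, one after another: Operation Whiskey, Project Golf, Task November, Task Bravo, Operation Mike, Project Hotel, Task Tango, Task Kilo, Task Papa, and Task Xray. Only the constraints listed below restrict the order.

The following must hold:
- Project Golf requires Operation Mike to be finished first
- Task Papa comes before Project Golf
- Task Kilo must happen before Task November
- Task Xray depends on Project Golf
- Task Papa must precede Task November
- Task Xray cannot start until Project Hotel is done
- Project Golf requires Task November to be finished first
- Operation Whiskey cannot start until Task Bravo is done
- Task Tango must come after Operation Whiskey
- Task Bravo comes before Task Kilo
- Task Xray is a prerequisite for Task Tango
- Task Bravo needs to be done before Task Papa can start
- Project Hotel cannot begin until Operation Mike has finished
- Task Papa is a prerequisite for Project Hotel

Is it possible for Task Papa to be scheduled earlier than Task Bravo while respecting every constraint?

There is a dependency chain Task Bravo → Task Papa, so Task Papa always comes after Task Bravo.
Hence Task Papa can never be scheduled before Task Bravo.

No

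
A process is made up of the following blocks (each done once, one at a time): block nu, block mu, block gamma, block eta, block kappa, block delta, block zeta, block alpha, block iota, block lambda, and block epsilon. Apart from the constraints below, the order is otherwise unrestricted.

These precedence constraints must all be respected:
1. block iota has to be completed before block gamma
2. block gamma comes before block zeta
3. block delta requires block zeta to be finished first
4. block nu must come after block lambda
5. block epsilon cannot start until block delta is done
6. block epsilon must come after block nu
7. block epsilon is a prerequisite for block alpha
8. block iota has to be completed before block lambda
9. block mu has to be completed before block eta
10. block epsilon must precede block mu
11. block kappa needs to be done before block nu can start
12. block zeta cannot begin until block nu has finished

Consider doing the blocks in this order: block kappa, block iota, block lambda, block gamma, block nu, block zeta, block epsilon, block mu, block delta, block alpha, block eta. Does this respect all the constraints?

The sequence places block epsilon ahead of block delta.
That contradicts the constraint that block delta must precede block epsilon.

No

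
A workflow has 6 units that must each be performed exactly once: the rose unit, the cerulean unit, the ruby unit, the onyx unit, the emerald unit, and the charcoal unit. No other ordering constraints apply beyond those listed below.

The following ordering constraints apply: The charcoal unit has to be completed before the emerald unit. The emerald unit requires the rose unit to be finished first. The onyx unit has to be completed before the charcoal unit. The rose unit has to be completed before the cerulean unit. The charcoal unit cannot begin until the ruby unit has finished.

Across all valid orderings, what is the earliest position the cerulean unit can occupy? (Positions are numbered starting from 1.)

Working backwards through the constraints from the cerulean unit, its only required predecessor is the rose unit.
With 1 mandatory predecessor, the earliest the cerulean unit can sit is position 1+1 = 2, and placing just that one first achieves it.

2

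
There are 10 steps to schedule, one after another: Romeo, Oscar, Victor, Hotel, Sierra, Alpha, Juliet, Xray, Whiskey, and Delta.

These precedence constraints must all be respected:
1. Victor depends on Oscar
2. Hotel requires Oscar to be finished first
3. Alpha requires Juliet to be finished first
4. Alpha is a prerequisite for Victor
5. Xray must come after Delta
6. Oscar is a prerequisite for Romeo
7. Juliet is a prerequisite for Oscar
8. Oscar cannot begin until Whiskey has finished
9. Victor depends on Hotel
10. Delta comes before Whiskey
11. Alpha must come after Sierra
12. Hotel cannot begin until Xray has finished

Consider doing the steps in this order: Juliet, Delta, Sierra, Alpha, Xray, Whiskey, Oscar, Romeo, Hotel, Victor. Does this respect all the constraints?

Yes

Every stated constraint is respected: Alpha sits at position 4, ahead of Victor at position 10, and each of the other listed pairs likewise has the predecessor earlier in the sequence.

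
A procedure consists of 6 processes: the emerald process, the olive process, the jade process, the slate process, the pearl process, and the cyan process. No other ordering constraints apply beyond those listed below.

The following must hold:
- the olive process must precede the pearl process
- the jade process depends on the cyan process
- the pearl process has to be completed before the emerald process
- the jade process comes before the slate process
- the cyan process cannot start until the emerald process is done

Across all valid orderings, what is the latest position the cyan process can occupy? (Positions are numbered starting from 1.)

Every process that must follow the cyan process has to come after it. Tracing all chains starting from the cyan process, those processes are: the jade process, the slate process — 2 in total.
With 2 mandatory successors out of 6 processes total, the latest slot for the cyan process is 6−2 = 4, and it's reachable by doing all non-successors before the cyan process.

4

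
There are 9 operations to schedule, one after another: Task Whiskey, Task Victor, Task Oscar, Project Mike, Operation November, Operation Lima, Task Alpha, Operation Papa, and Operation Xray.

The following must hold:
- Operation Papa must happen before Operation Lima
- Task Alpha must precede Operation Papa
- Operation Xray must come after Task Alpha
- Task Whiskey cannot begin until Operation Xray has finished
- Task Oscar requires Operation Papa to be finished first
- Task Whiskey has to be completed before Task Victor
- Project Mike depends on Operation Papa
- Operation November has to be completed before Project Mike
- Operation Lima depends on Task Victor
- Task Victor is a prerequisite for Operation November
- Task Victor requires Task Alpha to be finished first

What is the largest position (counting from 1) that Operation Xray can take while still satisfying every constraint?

Every operation that must follow Operation Xray has to come after it. Tracing all chains starting from Operation Xray, those operations are: Task Whiskey, Task Victor, Project Mike, Operation November, Operation Lima — 5 in total.
So at least 5 operations follow Operation Xray, putting Operation Xray no later than position 4. That position is achievable by scheduling everything else first.

4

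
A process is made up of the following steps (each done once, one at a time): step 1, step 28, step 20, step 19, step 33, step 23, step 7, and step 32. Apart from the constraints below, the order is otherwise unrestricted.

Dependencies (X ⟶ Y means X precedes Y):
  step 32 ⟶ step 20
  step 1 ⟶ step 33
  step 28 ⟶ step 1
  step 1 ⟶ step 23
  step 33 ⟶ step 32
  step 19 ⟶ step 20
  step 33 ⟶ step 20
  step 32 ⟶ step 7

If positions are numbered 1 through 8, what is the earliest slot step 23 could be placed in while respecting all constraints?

3

Every step that must precede step 23 has to come before it. Tracing all chains that end at step 23, those steps are: step 1, step 28 — 2 in total.
With 2 mandatory predecessors, the earliest step 23 can sit is position 2+1 = 3, and placing just those 2 first achieves it.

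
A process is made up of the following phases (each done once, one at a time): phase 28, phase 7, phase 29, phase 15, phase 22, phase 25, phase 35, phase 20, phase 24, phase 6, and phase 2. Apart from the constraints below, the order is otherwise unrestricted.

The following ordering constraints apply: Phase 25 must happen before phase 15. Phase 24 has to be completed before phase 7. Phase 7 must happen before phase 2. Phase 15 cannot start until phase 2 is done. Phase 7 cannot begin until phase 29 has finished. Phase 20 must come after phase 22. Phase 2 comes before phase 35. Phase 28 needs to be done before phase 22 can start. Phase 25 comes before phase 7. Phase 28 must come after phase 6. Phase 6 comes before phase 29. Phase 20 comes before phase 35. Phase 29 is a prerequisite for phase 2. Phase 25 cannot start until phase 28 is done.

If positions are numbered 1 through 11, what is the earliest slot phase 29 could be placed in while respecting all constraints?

2

The only phase forced before phase 29 (directly or transitively) is phase 6.
With 1 mandatory predecessor, the earliest phase 29 can sit is position 1+1 = 2, and placing just that one first achieves it.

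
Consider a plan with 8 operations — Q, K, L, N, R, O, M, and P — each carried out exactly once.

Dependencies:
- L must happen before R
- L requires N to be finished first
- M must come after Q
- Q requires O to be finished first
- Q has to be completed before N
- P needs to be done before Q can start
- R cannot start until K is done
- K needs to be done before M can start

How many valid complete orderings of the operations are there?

3 operations have no prerequisites (K, O, P), so any of them could come first.
Systematically extending each partial ordering one operation at a time and counting, there are 42 complete orderings.

42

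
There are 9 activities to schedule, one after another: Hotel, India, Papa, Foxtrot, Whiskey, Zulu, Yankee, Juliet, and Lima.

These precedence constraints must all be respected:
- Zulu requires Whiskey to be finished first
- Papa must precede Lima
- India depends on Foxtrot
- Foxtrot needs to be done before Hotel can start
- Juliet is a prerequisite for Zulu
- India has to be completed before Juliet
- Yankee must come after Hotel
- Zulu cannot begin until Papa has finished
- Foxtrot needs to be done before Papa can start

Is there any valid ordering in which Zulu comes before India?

Following India → Juliet → Zulu, India must precede Zulu in every valid ordering.
Hence Zulu can never be scheduled before India.

No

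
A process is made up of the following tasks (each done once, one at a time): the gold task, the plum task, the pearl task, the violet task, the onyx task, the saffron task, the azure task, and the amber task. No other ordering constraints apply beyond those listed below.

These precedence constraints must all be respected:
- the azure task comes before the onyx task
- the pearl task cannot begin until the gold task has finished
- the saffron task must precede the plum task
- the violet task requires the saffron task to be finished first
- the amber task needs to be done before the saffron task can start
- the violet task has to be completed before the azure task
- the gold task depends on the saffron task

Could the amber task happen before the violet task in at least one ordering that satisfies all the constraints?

Yes

The constraints force the amber task before the violet task, so yes — every valid ordering has the amber task earlier.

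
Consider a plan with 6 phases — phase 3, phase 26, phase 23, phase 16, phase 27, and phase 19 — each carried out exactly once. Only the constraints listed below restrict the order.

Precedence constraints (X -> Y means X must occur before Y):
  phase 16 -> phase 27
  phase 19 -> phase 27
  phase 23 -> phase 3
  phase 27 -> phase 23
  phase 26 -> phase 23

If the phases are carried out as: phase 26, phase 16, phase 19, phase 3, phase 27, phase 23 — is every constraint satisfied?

No

The sequence places phase 3 ahead of phase 23.
Since phase 23 is required before phase 3, the ordering is invalid.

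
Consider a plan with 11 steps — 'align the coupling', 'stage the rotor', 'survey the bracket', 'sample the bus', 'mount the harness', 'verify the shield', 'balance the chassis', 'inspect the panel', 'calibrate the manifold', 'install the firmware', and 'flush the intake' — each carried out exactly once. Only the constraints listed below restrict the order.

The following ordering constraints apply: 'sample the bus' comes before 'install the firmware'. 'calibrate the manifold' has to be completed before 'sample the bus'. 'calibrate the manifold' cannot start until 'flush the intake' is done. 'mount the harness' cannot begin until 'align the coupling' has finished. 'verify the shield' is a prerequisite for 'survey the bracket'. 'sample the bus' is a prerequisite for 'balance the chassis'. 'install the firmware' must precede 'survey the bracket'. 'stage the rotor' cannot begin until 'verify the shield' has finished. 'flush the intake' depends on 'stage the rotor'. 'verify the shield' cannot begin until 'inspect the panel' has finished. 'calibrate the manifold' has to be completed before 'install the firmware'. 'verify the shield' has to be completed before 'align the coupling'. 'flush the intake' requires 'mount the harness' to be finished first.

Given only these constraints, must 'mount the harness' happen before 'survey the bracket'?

Following the dependencies: 'mount the harness' → 'flush the intake' → 'calibrate the manifold' → 'install the firmware' → 'survey the bracket'.
Hence 'mount the harness' necessarily comes before 'survey the bracket'.

Yes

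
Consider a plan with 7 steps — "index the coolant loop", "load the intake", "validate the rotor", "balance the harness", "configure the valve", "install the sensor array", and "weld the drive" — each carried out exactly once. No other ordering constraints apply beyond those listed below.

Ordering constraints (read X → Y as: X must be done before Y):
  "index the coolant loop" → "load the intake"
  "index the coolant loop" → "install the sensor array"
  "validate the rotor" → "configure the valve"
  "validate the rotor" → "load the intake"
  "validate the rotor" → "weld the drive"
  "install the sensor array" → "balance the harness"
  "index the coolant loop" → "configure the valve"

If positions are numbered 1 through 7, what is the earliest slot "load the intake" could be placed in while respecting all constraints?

3

Working backwards through the constraints from "load the intake", its full set of required predecessors is "index the coolant loop", "validate the rotor" — 2 of them.
With 2 mandatory predecessors, the earliest "load the intake" can sit is position 2+1 = 3, and placing just those 2 first achieves it.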